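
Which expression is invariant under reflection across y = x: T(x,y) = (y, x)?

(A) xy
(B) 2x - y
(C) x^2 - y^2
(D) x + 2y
A

The map is reflection across y = x: T(x,y) = (y, x).
Substitute the transformed coordinates into each option and compare with the original:
(A) xy  ->  (y)(x) = xy   [equals xy: invariant]
(B) 2x - y  ->  2(y) - (x) = -x + 2y   [differs from 2x - y: not invariant]
(C) x^2 - y^2  ->  (y)^2 - (x)^2 = -x^2 + y^2   [differs from x^2 - y^2: not invariant]
(D) x + 2y  ->  (y) + 2(x) = 2x + y   [differs from x + 2y: not invariant]

Only option (A), xy, is unchanged by the transformation.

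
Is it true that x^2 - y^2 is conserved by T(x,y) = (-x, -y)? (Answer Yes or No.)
Yes

Substitute T(x,y) = (-x, -y) into the expression and compare with the original.

Original: x^2 - y^2
After applying T: (-x)^2 - (-y)^2 = x^2 - y^2

This is identical to the original x^2 - y^2, so the expression is invariant.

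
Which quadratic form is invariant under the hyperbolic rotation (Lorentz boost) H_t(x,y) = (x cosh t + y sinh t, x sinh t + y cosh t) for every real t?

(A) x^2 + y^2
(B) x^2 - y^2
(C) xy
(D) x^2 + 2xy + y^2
B

Write x' = x cosh t + y sinh t, y' = x sinh t + y cosh t and substitute into each option:
(A) x^2 + y^2: (x cosh t + y sinh t)^2 + (x sinh t + y cosh t)^2 = (x^2 + y^2)(cosh^2 t + sinh^2 t) + 4xy sinh t cosh t = (x^2 + y^2) cosh 2t + 2xy sinh 2t   [not invariant for t != 0]
(B) x^2 - y^2: (x cosh t + y sinh t)^2 - (x sinh t + y cosh t)^2 = x^2(cosh^2 t - sinh^2 t) + 2xy(cosh t sinh t - sinh t cosh t) + y^2(sinh^2 t - cosh^2 t) = x^2 - y^2   [invariant, using cosh^2 t - sinh^2 t = 1]
(C) xy: (x cosh t + y sinh t)(x sinh t + y cosh t) = xy(cosh^2 t + sinh^2 t) + (x^2 + y^2) sinh t cosh t = xy cosh 2t + (x^2 + y^2)(sinh 2t)/2   [not invariant for t != 0]
(D) x^2 + 2xy + y^2: (x' + y')^2 with x' + y' = (x + y)(cosh t + sinh t) = (x + y)e^t, so it becomes (x + y)^2 e^(2t)   [not invariant for t != 0]

Only (B) x^2 - y^2 is unchanged; it is the Minkowski form preserved by Lorentz boosts, just as x^2 + y^2 is preserved by ordinary rotations.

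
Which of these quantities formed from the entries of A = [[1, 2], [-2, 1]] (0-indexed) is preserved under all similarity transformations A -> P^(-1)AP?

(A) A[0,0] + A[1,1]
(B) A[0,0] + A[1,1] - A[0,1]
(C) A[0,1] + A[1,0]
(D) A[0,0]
A

A[0,0] + A[1,1] is the trace of A. By the cyclic property of the trace, tr(P^(-1)AP) = tr(APP^(-1)) = tr(A), so it is the same for every matrix similar to A.

The other combinations are not similarity invariants. For example, take P = [[1, -1], [0, 1]] (det P = 1), so P^(-1) = [[1, 1], [0, 1]] and
B = P^(-1)AP = [[-1, 4], [-2, 3]].
Evaluating each option on A and on B:
(A) A[0,0] + A[1,1]: 2 for A, 2 for B -> unchanged
(B) A[0,0] + A[1,1] - A[0,1]: 0 for A, -2 for B -> changes
(C) A[0,1] + A[1,0]: 0 for A, 2 for B -> changes
(D) A[0,0]: 1 for A, -1 for B -> changes

Only (A) A[0,0] + A[1,1] = 2 survives (and it does so for every P, not just this one), so it is the invariant.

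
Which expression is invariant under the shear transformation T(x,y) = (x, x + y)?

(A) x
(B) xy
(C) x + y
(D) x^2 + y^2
A

Under the shear T(x,y) = (x, x + y):
Substitute the transformed coordinates into each option and compare with the original:
(A) x  ->  (x) = x   [equals x: invariant]
(B) xy  ->  (x)(x + y) = x^2 + xy   [differs from xy: not invariant]
(C) x + y  ->  (x) + (x + y) = 2x + y   [differs from x + y: not invariant]
(D) x^2 + y^2  ->  (x)^2 + (x + y)^2 = 2x^2 + 2xy + y^2   [differs from x^2 + y^2: not invariant]

Only option (A), x, is unchanged by the transformation.
A vertical shear moves points parallel to the y-axis, so the x-coordinate (and any function of x alone) is unchanged.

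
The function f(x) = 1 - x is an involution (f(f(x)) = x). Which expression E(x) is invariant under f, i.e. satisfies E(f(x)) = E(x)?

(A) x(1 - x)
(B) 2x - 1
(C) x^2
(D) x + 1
A

Replace x by f(x) = 1 - x in each option and simplify. As a quick numerical cross-check, also compare E(3) with E(f(3)) = E(-2).

(A) x(1 - x)  ->  (1 - x)(1 - (1 - x)), which simplifies back to x(1 - x); check: E(3) = -6, E(-2) = -6.   [invariant]
(B) 2x - 1  ->  2(1 - x) - 1 = 1 - 2x; check: E(3) = 5 but E(-2) = -5.   [not invariant]
(C) x^2  ->  (1 - x)^2 = (x - 1)^2; check: E(3) = 9 but E(-2) = 4.   [not invariant]
(D) x + 1  ->  (1 - x) + 1 = 2 - x; check: E(3) = 4 but E(-2) = -1.   [not invariant]

Only (A) is unchanged. E is symmetric under swapping x with f(x) = 1 - x, which is exactly what an involution does.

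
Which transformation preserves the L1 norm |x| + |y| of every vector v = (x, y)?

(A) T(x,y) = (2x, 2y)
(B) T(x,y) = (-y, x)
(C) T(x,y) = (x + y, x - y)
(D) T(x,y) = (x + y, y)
B

A transformation preserves a norm if ||T(v)|| = ||v|| for every v; a single vector where the norm changes rules an option out.

(A) T(x,y) = (2x, 2y): v = (1, 0) has norm |1| + |0| = 1, but T(v) = (2, 0) has norm 2 -- not preserved.
(B) T(x,y) = (-y, x): preserves the norm -- it only permutes the coordinates and/or flips signs, which leaves |x| + |y| unchanged.
(C) T(x,y) = (x + y, x - y): v = (1, 0) has norm |1| + |0| = 1, but T(v) = (1, 1) has norm 2 -- not preserved.
(D) T(x,y) = (x + y, y): v = (0, 1) has norm |0| + |1| = 1, but T(v) = (1, 1) has norm 2 -- not preserved.

Therefore the answer is (B).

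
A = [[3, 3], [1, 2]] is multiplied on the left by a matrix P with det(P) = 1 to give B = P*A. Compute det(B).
3

By the multiplicative property of determinants, det(B) = det(P*A) = det(P) * det(A) = det(A),
so the determinant is invariant under multiplication by any determinant-1 matrix; we just need det(A).

det(A) = (3)(2) - (3)(1) = 6 - 3 = 3

Therefore det(B) = 1 * 3 = 3.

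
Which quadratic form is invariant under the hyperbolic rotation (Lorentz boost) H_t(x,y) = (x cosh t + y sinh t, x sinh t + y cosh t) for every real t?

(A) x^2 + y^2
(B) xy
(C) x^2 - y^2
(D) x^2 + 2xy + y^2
C

Write x' = x cosh t + y sinh t, y' = x sinh t + y cosh t and substitute into each option:
(A) x^2 + y^2: (x cosh t + y sinh t)^2 + (x sinh t + y cosh t)^2 = (x^2 + y^2)(cosh^2 t + sinh^2 t) + 4xy sinh t cosh t = (x^2 + y^2) cosh 2t + 2xy sinh 2t   [not invariant for t != 0]
(B) xy: (x cosh t + y sinh t)(x sinh t + y cosh t) = xy(cosh^2 t + sinh^2 t) + (x^2 + y^2) sinh t cosh t = xy cosh 2t + (x^2 + y^2)(sinh 2t)/2   [not invariant for t != 0]
(C) x^2 - y^2: (x cosh t + y sinh t)^2 - (x sinh t + y cosh t)^2 = x^2(cosh^2 t - sinh^2 t) + 2xy(cosh t sinh t - sinh t cosh t) + y^2(sinh^2 t - cosh^2 t) = x^2 - y^2   [invariant, using cosh^2 t - sinh^2 t = 1]
(D) x^2 + 2xy + y^2: (x' + y')^2 with x' + y' = (x + y)(cosh t + sinh t) = (x + y)e^t, so it becomes (x + y)^2 e^(2t)   [not invariant for t != 0]

Only (C) x^2 - y^2 is unchanged; it is the Minkowski form preserved by Lorentz boosts, just as x^2 + y^2 is preserved by ordinary rotations.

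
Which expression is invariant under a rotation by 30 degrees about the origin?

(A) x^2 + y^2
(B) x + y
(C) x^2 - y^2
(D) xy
A

A rotation by 30 degrees sends (x, y) to (sqrt(3)x/2 - y/2, x/2 + sqrt(3)y/2).
Substitute the transformed coordinates into each option and compare with the original:
(A) x^2 + y^2  ->  (sqrt(3)x/2 - y/2)^2 + (x/2 + sqrt(3)y/2)^2 = x^2 + y^2   [equals x^2 + y^2: invariant]
(B) x + y  ->  (sqrt(3)x/2 - y/2) + (x/2 + sqrt(3)y/2) = x/2 + sqrt(3)x/2 - y/2 + sqrt(3)y/2   [differs from x + y: not invariant]
(C) x^2 - y^2  ->  (sqrt(3)x/2 - y/2)^2 - (x/2 + sqrt(3)y/2)^2 = x^2/2 - sqrt(3)xy - y^2/2   [differs from x^2 - y^2: not invariant]
(D) xy  ->  (sqrt(3)x/2 - y/2)(x/2 + sqrt(3)y/2) = sqrt(3)x^2/4 + xy/2 - sqrt(3)y^2/4   [differs from xy: not invariant]

Only option (A), x^2 + y^2, is unchanged by the transformation.
Geometrically, x^2 + y^2 is the squared distance from the origin, which every rotation about the origin preserves.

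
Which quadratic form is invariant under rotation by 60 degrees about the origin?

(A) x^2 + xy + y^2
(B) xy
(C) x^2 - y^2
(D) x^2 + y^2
D

Rotation by 60 degrees sends (x, y) to (x/2 - sqrt(3)y/2, sqrt(3)x/2 + y/2).
Substitute the transformed coordinates into each option and compare with the original:
(A) x^2 + xy + y^2  ->  (x/2 - sqrt(3)y/2)^2 + (x/2 - sqrt(3)y/2)(sqrt(3)x/2 + y/2) + (sqrt(3)x/2 + y/2)^2 = sqrt(3)x^2/4 + x^2 - xy/2 - sqrt(3)y^2/4 + y^2   [differs from x^2 + xy + y^2: not invariant]
(B) xy  ->  (x/2 - sqrt(3)y/2)(sqrt(3)x/2 + y/2) = sqrt(3)x^2/4 - xy/2 - sqrt(3)y^2/4   [differs from xy: not invariant]
(C) x^2 - y^2  ->  (x/2 - sqrt(3)y/2)^2 - (sqrt(3)x/2 + y/2)^2 = -x^2/2 - sqrt(3)xy + y^2/2   [differs from x^2 - y^2: not invariant]
(D) x^2 + y^2  ->  (x/2 - sqrt(3)y/2)^2 + (sqrt(3)x/2 + y/2)^2 = x^2 + y^2   [equals x^2 + y^2: invariant]

Only option (D), x^2 + y^2, is unchanged by the transformation.
x^2 + y^2 is the squared distance from the origin, which rotations preserve.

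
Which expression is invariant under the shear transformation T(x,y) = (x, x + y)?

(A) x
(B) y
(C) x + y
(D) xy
A

Under the shear T(x,y) = (x, x + y):
Substitute the transformed coordinates into each option and compare with the original:
(A) x  ->  (x) = x   [equals x: invariant]
(B) y  ->  (x + y) = x + y   [differs from y: not invariant]
(C) x + y  ->  (x) + (x + y) = 2x + y   [differs from x + y: not invariant]
(D) xy  ->  (x)(x + y) = x^2 + xy   [differs from xy: not invariant]

Only option (A), x, is unchanged by the transformation.
A vertical shear moves points parallel to the y-axis, so the x-coordinate (and any function of x alone) is unchanged.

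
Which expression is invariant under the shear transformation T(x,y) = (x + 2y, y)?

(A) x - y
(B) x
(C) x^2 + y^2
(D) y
D

Under the shear T(x,y) = (x + 2y, y):
Substitute the transformed coordinates into each option and compare with the original:
(A) x - y  ->  (x + 2y) - (y) = x + y   [differs from x - y: not invariant]
(B) x  ->  (x + 2y) = x + 2y   [differs from x: not invariant]
(C) x^2 + y^2  ->  (x + 2y)^2 + (y)^2 = x^2 + 4xy + 5y^2   [differs from x^2 + y^2: not invariant]
(D) y  ->  (y) = y   [equals y: invariant]

Only option (D), y, is unchanged by the transformation.
A horizontal shear moves points parallel to the x-axis, so the y-coordinate (and any function of y alone) is unchanged.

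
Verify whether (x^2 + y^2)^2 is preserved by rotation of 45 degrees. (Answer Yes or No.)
Yes

Applying rotation by 45 degrees: x' = x*cos(45 degrees) - y*sin(45 degrees) = sqrt(2)x/2 - sqrt(2)y/2, y' = x*sin(45 degrees) + y*cos(45 degrees) = sqrt(2)x/2 + sqrt(2)y/2

Substituting into (x^2 + y^2)^2:
((sqrt(2)x/2 - sqrt(2)y/2)^2 + (sqrt(2)x/2 + sqrt(2)y/2)^2)^2
= x^4 + 2x^2y^2 + y^4 = (x^2 + y^2)^2

This equals the original expression (x^2 + y^2)^2, so it IS invariant.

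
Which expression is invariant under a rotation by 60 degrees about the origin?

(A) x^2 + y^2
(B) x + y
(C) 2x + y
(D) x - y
A

A rotation by 60 degrees sends (x, y) to (x/2 - sqrt(3)y/2, sqrt(3)x/2 + y/2).
Substitute the transformed coordinates into each option and compare with the original:
(A) x^2 + y^2  ->  (x/2 - sqrt(3)y/2)^2 + (sqrt(3)x/2 + y/2)^2 = x^2 + y^2   [equals x^2 + y^2: invariant]
(B) x + y  ->  (x/2 - sqrt(3)y/2) + (sqrt(3)x/2 + y/2) = x/2 + sqrt(3)x/2 - sqrt(3)y/2 + y/2   [differs from x + y: not invariant]
(C) 2x + y  ->  2(x/2 - sqrt(3)y/2) + (sqrt(3)x/2 + y/2) = sqrt(3)x/2 + x - sqrt(3)y + y/2   [differs from 2x + y: not invariant]
(D) x - y  ->  (x/2 - sqrt(3)y/2) - (sqrt(3)x/2 + y/2) = -sqrt(3)x/2 + x/2 - sqrt(3)y/2 - y/2   [differs from x - y: not invariant]

Only option (A), x^2 + y^2, is unchanged by the transformation.
Geometrically, x^2 + y^2 is the squared distance from the origin, which every rotation about the origin preserves.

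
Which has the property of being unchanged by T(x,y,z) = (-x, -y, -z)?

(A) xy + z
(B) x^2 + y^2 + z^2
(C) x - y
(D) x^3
B

Apply T(x,y,z) = (-x, -y, -z) to each option, i.e. replace (x, y, z) by the transformed coordinates.
Substitute the transformed coordinates into each option and compare with the original:
(A) xy + z  ->  (-x)(-y) + (-z) = xy - z   [differs from xy + z: not invariant]
(B) x^2 + y^2 + z^2  ->  (-x)^2 + (-y)^2 + (-z)^2 = x^2 + y^2 + z^2   [equals x^2 + y^2 + z^2: invariant]
(C) x - y  ->  (-x) - (-y) = -x + y   [differs from x - y: not invariant]
(D) x^3  ->  (-x)^3 = -x^3   [differs from x^3: not invariant]

Only option (B), x^2 + y^2 + z^2, is unchanged by the transformation.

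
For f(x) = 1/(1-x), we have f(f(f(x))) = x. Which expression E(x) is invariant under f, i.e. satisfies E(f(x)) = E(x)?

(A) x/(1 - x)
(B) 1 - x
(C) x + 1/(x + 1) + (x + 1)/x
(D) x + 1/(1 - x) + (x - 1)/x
D

Replace x by f(x) = 1/(1 - x) in each option and simplify. As a quick numerical cross-check, also compare E(3) with E(f(3)) = E(-1/2).

(A) x/(1 - x)  ->  (1/(1 - x))/(1 - (1/(1 - x))) = -1/x; check: E(3) = -3/2 but E(-1/2) = -1/3.   [not invariant]
(B) 1 - x  ->  1 - (1/(1 - x)) = x/(x - 1); check: E(3) = -2 but E(-1/2) = 3/2.   [not invariant]
(C) x + 1/(x + 1) + (x + 1)/x  ->  (1/(1 - x)) + 1/((1/(1 - x)) + 1) + ((1/(1 - x)) + 1)/(1/(1 - x)) = (-x^3 + 6x^2 - 11x + 7)/(x^2 - 3x + 2); check: E(3) = 55/12 but E(-1/2) = 1/2.   [not invariant]
(D) x + 1/(1 - x) + (x - 1)/x  ->  (1/(1 - x)) + 1/(1 - (1/(1 - x))) + ((1/(1 - x)) - 1)/(1/(1 - x)), which simplifies back to x + 1/(1 - x) + (x - 1)/x; check: E(3) = 19/6, E(-1/2) = 19/6.   [invariant]

Only (D) is unchanged. Indeed f(f(x)) = 1/(1 - 1/(1-x)) = (1-x)/(-x) = (x-1)/x, so E(x) = x + f(x) + f(f(x)) is the sum over the whole 3-cycle; applying f just permutes the three terms cyclically (x -> f(x) -> f(f(x)) -> x), leaving the sum unchanged.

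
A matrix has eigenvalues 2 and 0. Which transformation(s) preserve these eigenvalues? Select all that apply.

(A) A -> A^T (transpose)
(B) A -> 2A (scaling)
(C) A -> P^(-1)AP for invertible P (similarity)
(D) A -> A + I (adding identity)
A and C

Eigenvalues are preserved by:
1. Similarity transformations: A -> P^(-1)AP (same characteristic polynomial)
2. Transpose: A^T has the same eigenvalues as A

Eigenvalues are NOT preserved by:
- Adding identity: eigenvalues become 2+1, 0+1
- Scaling: eigenvalues become 4, 0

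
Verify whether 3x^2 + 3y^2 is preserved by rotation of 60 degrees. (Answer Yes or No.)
Yes

Applying rotation by 60 degrees: x' = x*cos(60 degrees) - y*sin(60 degrees) = x/2 - sqrt(3)y/2, y' = x*sin(60 degrees) + y*cos(60 degrees) = sqrt(3)x/2 + y/2

Substituting into 3x^2 + 3y^2:
3(x/2 - sqrt(3)y/2)^2 + 3(sqrt(3)x/2 + y/2)^2
= 3x^2 + 3y^2

This equals the original expression 3x^2 + 3y^2, so it IS invariant.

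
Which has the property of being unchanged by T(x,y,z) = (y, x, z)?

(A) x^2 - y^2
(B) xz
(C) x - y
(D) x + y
D

Apply T(x,y,z) = (y, x, z) to each option, i.e. replace (x, y, z) by the transformed coordinates.
Substitute the transformed coordinates into each option and compare with the original:
(A) x^2 - y^2  ->  (y)^2 - (x)^2 = -x^2 + y^2   [differs from x^2 - y^2: not invariant]
(B) xz  ->  (y)(z) = yz   [differs from xz: not invariant]
(C) x - y  ->  (y) - (x) = -x + y   [differs from x - y: not invariant]
(D) x + y  ->  (y) + (x) = x + y   [equals x + y: invariant]

Only option (D), x + y, is unchanged by the transformation.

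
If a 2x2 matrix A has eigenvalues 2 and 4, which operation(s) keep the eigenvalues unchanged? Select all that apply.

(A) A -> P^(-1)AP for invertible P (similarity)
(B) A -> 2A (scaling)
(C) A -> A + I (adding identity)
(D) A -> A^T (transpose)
A and D

Eigenvalues are preserved by:
1. Similarity transformations: A -> P^(-1)AP (same characteristic polynomial)
2. Transpose: A^T has the same eigenvalues as A

Eigenvalues are NOT preserved by:
- Adding identity: eigenvalues become 2+1, 4+1
- Scaling: eigenvalues become 4, 8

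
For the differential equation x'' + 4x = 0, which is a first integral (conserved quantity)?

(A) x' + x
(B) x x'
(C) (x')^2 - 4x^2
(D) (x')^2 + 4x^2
D

A first integral I satisfies dI/dt = 0 along every solution. Differentiate each option and use the equation of motion:
(A) d/dt[x' + x] = x'' + x' = -4x + x', not identically 0
(B) d/dt[x x'] = (x')^2 + x x'' = (x')^2 - 4x^2, not identically 0
(C) d/dt[(x')^2 - 4x^2] = 2x'x'' - 8x x' = -16x x', not identically 0
(D) d/dt[(x')^2 + 4x^2] = 2x'x'' + 8x x' = 2x'(-4x) + 8x x' = 0

Only (D) has zero time-derivative. So the energy-like quantity (x')^2 + 4x^2 is the first integral.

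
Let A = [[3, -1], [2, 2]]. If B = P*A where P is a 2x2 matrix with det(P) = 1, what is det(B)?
8

By the multiplicative property of determinants, det(B) = det(P*A) = det(P) * det(A) = det(A),
so the determinant is invariant under multiplication by any determinant-1 matrix; we just need det(A).

det(A) = (3)(2) - (-1)(2) = 6 - (-2) = 8

Therefore det(B) = 1 * 8 = 8.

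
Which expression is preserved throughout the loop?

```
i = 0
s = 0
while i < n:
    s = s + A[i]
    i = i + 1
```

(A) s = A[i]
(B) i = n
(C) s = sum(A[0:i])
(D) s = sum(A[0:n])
C

A loop invariant must hold before the first iteration and be re-established by every execution of the body.

(C) s = sum(A[0:i]): Initially i = 0 and s = 0 = sum of the empty slice A[0:0]. If s = sum(A[0:i]) holds at the top of an iteration, the body sets s to sum(A[0:i]) + A[i] = sum(A[0:i+1]) and then i to i+1, so s = sum(A[0:i]) holds again. At exit i = n, giving s = sum(A[0:n]).

The other options fail:
(A) s = A[i]: after the first iteration s = A[0] but i = 1, so s = A[i] compares s with the wrong element (and fails in general).
(B) i = n: false initially (i = 0); it is the exit condition, not an invariant.
(D) s = sum(A[0:n]): false before the loop (s = 0, not the full sum) -- it only becomes true at exit.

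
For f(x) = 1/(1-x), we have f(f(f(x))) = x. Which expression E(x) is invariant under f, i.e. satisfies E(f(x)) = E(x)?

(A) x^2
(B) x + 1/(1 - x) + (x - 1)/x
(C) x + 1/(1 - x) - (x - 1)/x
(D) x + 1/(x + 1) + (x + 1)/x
B

Replace x by f(x) = 1/(1 - x) in each option and simplify. As a quick numerical cross-check, also compare E(3) with E(f(3)) = E(-1/2).

(A) x^2  ->  (1/(1 - x))^2 = (x - 1)^(-2); check: E(3) = 9 but E(-1/2) = 1/4.   [not invariant]
(B) x + 1/(1 - x) + (x - 1)/x  ->  (1/(1 - x)) + 1/(1 - (1/(1 - x))) + ((1/(1 - x)) - 1)/(1/(1 - x)), which simplifies back to x + 1/(1 - x) + (x - 1)/x; check: E(3) = 19/6, E(-1/2) = 19/6.   [invariant]
(C) x + 1/(1 - x) - (x - 1)/x  ->  (1/(1 - x)) + 1/(1 - (1/(1 - x))) - ((1/(1 - x)) - 1)/(1/(1 - x)) = (x^2(1 - x) - x + (x - 1)^2)/(x(x - 1)); check: E(3) = 11/6 but E(-1/2) = -17/6.   [not invariant]
(D) x + 1/(x + 1) + (x + 1)/x  ->  (1/(1 - x)) + 1/((1/(1 - x)) + 1) + ((1/(1 - x)) + 1)/(1/(1 - x)) = (-x^3 + 6x^2 - 11x + 7)/(x^2 - 3x + 2); check: E(3) = 55/12 but E(-1/2) = 1/2.   [not invariant]

Only (B) is unchanged. Indeed f(f(x)) = 1/(1 - 1/(1-x)) = (1-x)/(-x) = (x-1)/x, so E(x) = x + f(x) + f(f(x)) is the sum over the whole 3-cycle; applying f just permutes the three terms cyclically (x -> f(x) -> f(f(x)) -> x), leaving the sum unchanged.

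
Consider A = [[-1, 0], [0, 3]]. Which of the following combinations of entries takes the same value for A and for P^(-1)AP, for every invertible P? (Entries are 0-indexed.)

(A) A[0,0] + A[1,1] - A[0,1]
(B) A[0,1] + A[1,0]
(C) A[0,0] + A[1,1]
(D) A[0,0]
C

A[0,0] + A[1,1] is the trace of A. By the cyclic property of the trace, tr(P^(-1)AP) = tr(APP^(-1)) = tr(A), so it is the same for every matrix similar to A.

The other combinations are not similarity invariants. For example, take P = [[2, 1], [1, 1]] (det P = 1), so P^(-1) = [[1, -1], [-1, 2]] and
B = P^(-1)AP = [[-5, -4], [8, 7]].
Evaluating each option on A and on B:
(A) A[0,0] + A[1,1] - A[0,1]: 2 for A, 6 for B -> changes
(B) A[0,1] + A[1,0]: 0 for A, 4 for B -> changes
(C) A[0,0] + A[1,1]: 2 for A, 2 for B -> unchanged
(D) A[0,0]: -1 for A, -5 for B -> changes

Only (C) A[0,0] + A[1,1] = 2 survives (and it does so for every P, not just this one), so it is the invariant.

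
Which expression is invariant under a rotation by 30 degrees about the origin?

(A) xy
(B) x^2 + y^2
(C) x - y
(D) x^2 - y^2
B

A rotation by 30 degrees sends (x, y) to (sqrt(3)x/2 - y/2, x/2 + sqrt(3)y/2).
Substitute the transformed coordinates into each option and compare with the original:
(A) xy  ->  (sqrt(3)x/2 - y/2)(x/2 + sqrt(3)y/2) = sqrt(3)x^2/4 + xy/2 - sqrt(3)y^2/4   [differs from xy: not invariant]
(B) x^2 + y^2  ->  (sqrt(3)x/2 - y/2)^2 + (x/2 + sqrt(3)y/2)^2 = x^2 + y^2   [equals x^2 + y^2: invariant]
(C) x - y  ->  (sqrt(3)x/2 - y/2) - (x/2 + sqrt(3)y/2) = -x/2 + sqrt(3)x/2 - sqrt(3)y/2 - y/2   [differs from x - y: not invariant]
(D) x^2 - y^2  ->  (sqrt(3)x/2 - y/2)^2 - (x/2 + sqrt(3)y/2)^2 = x^2/2 - sqrt(3)xy - y^2/2   [differs from x^2 - y^2: not invariant]

Only option (B), x^2 + y^2, is unchanged by the transformation.
Geometrically, x^2 + y^2 is the squared distance from the origin, which every rotation about the origin preserves.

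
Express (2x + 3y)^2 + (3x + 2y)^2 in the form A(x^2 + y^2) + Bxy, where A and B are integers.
13(x^2 + y^2) + 24xy

Expanding: (2x + 3y)^2 = 4x^2 + 12xy + 9y^2
(3x + 2y)^2 = 9x^2 + 12xy + 4y^2
Sum = (4+9)(x^2+y^2) + 24xy = 13(x^2 + y^2) + 24xy
This is symmetric in x and y.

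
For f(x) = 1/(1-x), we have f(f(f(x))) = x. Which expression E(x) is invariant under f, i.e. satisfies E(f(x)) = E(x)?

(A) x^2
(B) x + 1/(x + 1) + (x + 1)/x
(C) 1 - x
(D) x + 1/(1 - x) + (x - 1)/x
D

Replace x by f(x) = 1/(1 - x) in each option and simplify. As a quick numerical cross-check, also compare E(3) with E(f(3)) = E(-1/2).

(A) x^2  ->  (1/(1 - x))^2 = (x - 1)^(-2); check: E(3) = 9 but E(-1/2) = 1/4.   [not invariant]
(B) x + 1/(x + 1) + (x + 1)/x  ->  (1/(1 - x)) + 1/((1/(1 - x)) + 1) + ((1/(1 - x)) + 1)/(1/(1 - x)) = (-x^3 + 6x^2 - 11x + 7)/(x^2 - 3x + 2); check: E(3) = 55/12 but E(-1/2) = 1/2.   [not invariant]
(C) 1 - x  ->  1 - (1/(1 - x)) = x/(x - 1); check: E(3) = -2 but E(-1/2) = 3/2.   [not invariant]
(D) x + 1/(1 - x) + (x - 1)/x  ->  (1/(1 - x)) + 1/(1 - (1/(1 - x))) + ((1/(1 - x)) - 1)/(1/(1 - x)), which simplifies back to x + 1/(1 - x) + (x - 1)/x; check: E(3) = 19/6, E(-1/2) = 19/6.   [invariant]

Only (D) is unchanged. Indeed f(f(x)) = 1/(1 - 1/(1-x)) = (1-x)/(-x) = (x-1)/x, so E(x) = x + f(x) + f(f(x)) is the sum over the whole 3-cycle; applying f just permutes the three terms cyclically (x -> f(x) -> f(f(x)) -> x), leaving the sum unchanged.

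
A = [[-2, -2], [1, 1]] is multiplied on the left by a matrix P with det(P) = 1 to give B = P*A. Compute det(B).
0

By the multiplicative property of determinants, det(B) = det(P*A) = det(P) * det(A) = det(A),
so the determinant is invariant under multiplication by any determinant-1 matrix; we just need det(A).

det(A) = (-2)(1) - (-2)(1) = -2 - (-2) = 0

Therefore det(B) = 1 * 0 = 0.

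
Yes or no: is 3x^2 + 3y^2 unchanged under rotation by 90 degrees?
Yes

Applying rotation by 90 degrees: x' = x*cos(90 degrees) - y*sin(90 degrees) = -y, y' = x*sin(90 degrees) + y*cos(90 degrees) = x

Substituting into 3x^2 + 3y^2:
3(-y)^2 + 3(x)^2
= 3x^2 + 3y^2

This equals the original expression 3x^2 + 3y^2, so it IS invariant.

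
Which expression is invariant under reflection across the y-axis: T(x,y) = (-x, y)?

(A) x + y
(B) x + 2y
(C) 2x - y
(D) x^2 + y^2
D

The map is reflection across the y-axis: T(x,y) = (-x, y).
Substitute the transformed coordinates into each option and compare with the original:
(A) x + y  ->  (-x) + (y) = -x + y   [differs from x + y: not invariant]
(B) x + 2y  ->  (-x) + 2(y) = -x + 2y   [differs from x + 2y: not invariant]
(C) 2x - y  ->  2(-x) - (y) = -2x - y   [differs from 2x - y: not invariant]
(D) x^2 + y^2  ->  (-x)^2 + (y)^2 = x^2 + y^2   [equals x^2 + y^2: invariant]

Only option (D), x^2 + y^2, is unchanged by the transformation.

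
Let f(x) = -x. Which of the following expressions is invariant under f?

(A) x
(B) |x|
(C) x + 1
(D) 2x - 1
B

For f(x) = -x:
Applying f replaces x by -x. Since |-x| = |x|, the absolute value is unchanged by f, whereas x -> -x, 2x - 1 -> -2x - 1 and x + 1 -> -x + 1 all change.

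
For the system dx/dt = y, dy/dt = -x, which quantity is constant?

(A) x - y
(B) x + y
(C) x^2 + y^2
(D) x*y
C

A first integral I satisfies dI/dt = 0 along every solution. Differentiate each option and use the equation of motion:
(A) d/dt[x - y] = y - (-x) = x + y, not identically 0
(B) d/dt[x + y] = y + (-x) = y - x, not identically 0
(C) d/dt[x^2 + y^2] = 2x*dx/dt + 2y*dy/dt = 2x*y + 2y*(-x) = 0
(D) d/dt[x*y] = (dx/dt)y + x(dy/dt) = y^2 - x^2, not identically 0

Only (C) has zero time-derivative. So x^2 + y^2 (the squared radius; trajectories are circles) is the conserved quantity.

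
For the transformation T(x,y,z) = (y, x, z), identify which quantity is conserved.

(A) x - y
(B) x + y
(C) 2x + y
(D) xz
B

Apply T(x,y,z) = (y, x, z) to each option, i.e. replace (x, y, z) by the transformed coordinates.
Substitute the transformed coordinates into each option and compare with the original:
(A) x - y  ->  (y) - (x) = -x + y   [differs from x - y: not invariant]
(B) x + y  ->  (y) + (x) = x + y   [equals x + y: invariant]
(C) 2x + y  ->  2(y) + (x) = x + 2y   [differs from 2x + y: not invariant]
(D) xz  ->  (y)(z) = yz   [differs from xz: not invariant]

Only option (B), x + y, is unchanged by the transformation.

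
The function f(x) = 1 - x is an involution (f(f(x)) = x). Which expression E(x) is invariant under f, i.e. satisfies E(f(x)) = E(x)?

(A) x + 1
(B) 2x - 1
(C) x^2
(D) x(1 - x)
D

Replace x by f(x) = 1 - x in each option and simplify. As a quick numerical cross-check, also compare E(5) with E(f(5)) = E(-4).

(A) x + 1  ->  (1 - x) + 1 = 2 - x; check: E(5) = 6 but E(-4) = -3.   [not invariant]
(B) 2x - 1  ->  2(1 - x) - 1 = 1 - 2x; check: E(5) = 9 but E(-4) = -9.   [not invariant]
(C) x^2  ->  (1 - x)^2 = (x - 1)^2; check: E(5) = 25 but E(-4) = 16.   [not invariant]
(D) x(1 - x)  ->  (1 - x)(1 - (1 - x)), which simplifies back to x(1 - x); check: E(5) = -20, E(-4) = -20.   [invariant]

Only (D) is unchanged. E is symmetric under swapping x with f(x) = 1 - x, which is exactly what an involution does.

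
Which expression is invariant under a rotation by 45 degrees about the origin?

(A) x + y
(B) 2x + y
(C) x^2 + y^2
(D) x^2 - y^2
C

A rotation by 45 degrees sends (x, y) to (sqrt(2)x/2 - sqrt(2)y/2, sqrt(2)x/2 + sqrt(2)y/2).
Substitute the transformed coordinates into each option and compare with the original:
(A) x + y  ->  (sqrt(2)x/2 - sqrt(2)y/2) + (sqrt(2)x/2 + sqrt(2)y/2) = sqrt(2)x   [differs from x + y: not invariant]
(B) 2x + y  ->  2(sqrt(2)x/2 - sqrt(2)y/2) + (sqrt(2)x/2 + sqrt(2)y/2) = 3sqrt(2)x/2 - sqrt(2)y/2   [differs from 2x + y: not invariant]
(C) x^2 + y^2  ->  (sqrt(2)x/2 - sqrt(2)y/2)^2 + (sqrt(2)x/2 + sqrt(2)y/2)^2 = x^2 + y^2   [equals x^2 + y^2: invariant]
(D) x^2 - y^2  ->  (sqrt(2)x/2 - sqrt(2)y/2)^2 - (sqrt(2)x/2 + sqrt(2)y/2)^2 = -2xy   [differs from x^2 - y^2: not invariant]

Only option (C), x^2 + y^2, is unchanged by the transformation.
Geometrically, x^2 + y^2 is the squared distance from the origin, which every rotation about the origin preserves.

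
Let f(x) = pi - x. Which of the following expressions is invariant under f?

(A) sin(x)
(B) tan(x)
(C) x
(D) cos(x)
A

For f(x) = pi - x:
sin(pi - x) = sin(x), so sine is invariant under this transformation.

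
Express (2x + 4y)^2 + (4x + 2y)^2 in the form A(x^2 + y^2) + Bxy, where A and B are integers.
20(x^2 + y^2) + 32xy

Expanding: (2x + 4y)^2 = 4x^2 + 16xy + 16y^2
(4x + 2y)^2 = 16x^2 + 16xy + 4y^2
Sum = (4+16)(x^2+y^2) + 32xy = 20(x^2 + y^2) + 32xy
This is symmetric in x and y.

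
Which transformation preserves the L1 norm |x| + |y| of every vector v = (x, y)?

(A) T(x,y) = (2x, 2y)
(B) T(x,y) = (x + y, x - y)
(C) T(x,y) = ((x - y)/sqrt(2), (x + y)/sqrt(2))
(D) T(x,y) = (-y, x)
D

A transformation preserves a norm if ||T(v)|| = ||v|| for every v; a single vector where the norm changes rules an option out.

(A) T(x,y) = (2x, 2y): v = (1, 0) has norm |1| + |0| = 1, but T(v) = (2, 0) has norm 2 -- not preserved.
(B) T(x,y) = (x + y, x - y): v = (1, 0) has norm |1| + |0| = 1, but T(v) = (1, 1) has norm 2 -- not preserved.
(C) T(x,y) = ((x - y)/sqrt(2), (x + y)/sqrt(2)): v = (1, 0) has norm |1| + |0| = 1, but T(v) = (sqrt(2)/2, sqrt(2)/2) has norm sqrt(2) -- not preserved.
(D) T(x,y) = (-y, x): preserves the norm -- it only permutes the coordinates and/or flips signs, which leaves |x| + |y| unchanged.

Therefore the answer is (D).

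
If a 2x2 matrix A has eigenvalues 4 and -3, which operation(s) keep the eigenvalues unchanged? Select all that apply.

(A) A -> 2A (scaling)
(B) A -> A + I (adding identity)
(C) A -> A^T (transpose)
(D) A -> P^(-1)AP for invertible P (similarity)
C and D

Eigenvalues are preserved by:
1. Similarity transformations: A -> P^(-1)AP (same characteristic polynomial)
2. Transpose: A^T has the same eigenvalues as A

Eigenvalues are NOT preserved by:
- Adding identity: eigenvalues become 4+1, -3+1
- Scaling: eigenvalues become 8, -6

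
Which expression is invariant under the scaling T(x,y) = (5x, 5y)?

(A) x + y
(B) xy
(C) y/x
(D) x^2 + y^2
C

Under the uniform scaling T(x,y) = (5x, 5y):
Substitute the transformed coordinates into each option and compare with the original:
(A) x + y  ->  (5x) + (5y) = 5x + 5y   [differs from x + y: not invariant]
(B) xy  ->  (5x)(5y) = 25xy   [differs from xy: not invariant]
(C) y/x  ->  (5y)/(5x) = y/x   [equals y/x: invariant]
(D) x^2 + y^2  ->  (5x)^2 + (5y)^2 = 25x^2 + 25y^2   [differs from x^2 + y^2: not invariant]

Only option (C), y/x, is unchanged by the transformation.
The common factor 5 cancels in a ratio of coordinates, while sums, products and sums of squares pick up factors of 5 or 25.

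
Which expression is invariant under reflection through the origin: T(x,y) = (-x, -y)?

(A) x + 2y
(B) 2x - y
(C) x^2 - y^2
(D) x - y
C

The map is reflection through the origin: T(x,y) = (-x, -y).
Substitute the transformed coordinates into each option and compare with the original:
(A) x + 2y  ->  (-x) + 2(-y) = -x - 2y   [differs from x + 2y: not invariant]
(B) 2x - y  ->  2(-x) - (-y) = -2x + y   [differs from 2x - y: not invariant]
(C) x^2 - y^2  ->  (-x)^2 - (-y)^2 = x^2 - y^2   [equals x^2 - y^2: invariant]
(D) x - y  ->  (-x) - (-y) = -x + y   [differs from x - y: not invariant]

Only option (C), x^2 - y^2, is unchanged by the transformation.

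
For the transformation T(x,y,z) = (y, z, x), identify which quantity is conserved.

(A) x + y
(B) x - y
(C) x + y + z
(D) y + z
C

Apply T(x,y,z) = (y, z, x) to each option, i.e. replace (x, y, z) by the transformed coordinates.
Substitute the transformed coordinates into each option and compare with the original:
(A) x + y  ->  (y) + (z) = y + z   [differs from x + y: not invariant]
(B) x - y  ->  (y) - (z) = y - z   [differs from x - y: not invariant]
(C) x + y + z  ->  (y) + (z) + (x) = x + y + z   [equals x + y + z: invariant]
(D) y + z  ->  (z) + (x) = x + z   [differs from y + z: not invariant]

Only option (C), x + y + z, is unchanged by the transformation.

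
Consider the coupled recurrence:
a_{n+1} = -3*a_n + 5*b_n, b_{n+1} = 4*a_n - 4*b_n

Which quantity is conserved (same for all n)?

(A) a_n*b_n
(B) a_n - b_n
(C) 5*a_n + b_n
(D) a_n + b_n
D

Replace a_n by a_{n+1} = -3*a_n + 5*b_n and b_n by b_{n+1} = 4*a_n - 4*b_n in each option and simplify:
(A) a_n*b_n  ->  (-3*a_n + 5*b_n)*(4*a_n - 4*b_n) = -12*a_n^2 + 32*a_n*b_n - 20*b_n^2   [not conserved]
(B) a_n - b_n  ->  (-3*a_n + 5*b_n) - (4*a_n - 4*b_n) = -7*a_n + 9*b_n   [not conserved]
(C) 5*a_n + b_n  ->  5*(-3*a_n + 5*b_n) + (4*a_n - 4*b_n) = -11*a_n + 21*b_n   [not conserved]
(D) a_n + b_n  ->  (-3*a_n + 5*b_n) + (4*a_n - 4*b_n) = a_n + b_n   [conserved]

Only (D) a_n + b_n returns to itself after one step, so it is the conserved quantity.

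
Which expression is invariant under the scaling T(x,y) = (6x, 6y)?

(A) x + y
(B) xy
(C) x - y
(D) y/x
D

Under the uniform scaling T(x,y) = (6x, 6y):
Substitute the transformed coordinates into each option and compare with the original:
(A) x + y  ->  (6x) + (6y) = 6x + 6y   [differs from x + y: not invariant]
(B) xy  ->  (6x)(6y) = 36xy   [differs from xy: not invariant]
(C) x - y  ->  (6x) - (6y) = 6x - 6y   [differs from x - y: not invariant]
(D) y/x  ->  (6y)/(6x) = y/x   [equals y/x: invariant]

Only option (D), y/x, is unchanged by the transformation.
The common factor 6 cancels in a ratio of coordinates, while sums, products and sums of squares pick up factors of 6 or 36.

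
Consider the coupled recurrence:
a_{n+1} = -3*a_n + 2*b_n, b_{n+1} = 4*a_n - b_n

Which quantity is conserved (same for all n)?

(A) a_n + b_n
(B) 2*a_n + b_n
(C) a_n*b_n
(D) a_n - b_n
A

Replace a_n by a_{n+1} = -3*a_n + 2*b_n and b_n by b_{n+1} = 4*a_n - b_n in each option and simplify:
(A) a_n + b_n  ->  (-3*a_n + 2*b_n) + (4*a_n - b_n) = a_n + b_n   [conserved]
(B) 2*a_n + b_n  ->  2*(-3*a_n + 2*b_n) + (4*a_n - b_n) = -2*a_n + 3*b_n   [not conserved]
(C) a_n*b_n  ->  (-3*a_n + 2*b_n)*(4*a_n - b_n) = -12*a_n^2 + 11*a_n*b_n - 2*b_n^2   [not conserved]
(D) a_n - b_n  ->  (-3*a_n + 2*b_n) - (4*a_n - b_n) = -7*a_n + 3*b_n   [not conserved]

Only (A) a_n + b_n returns to itself after one step, so it is the conserved quantity.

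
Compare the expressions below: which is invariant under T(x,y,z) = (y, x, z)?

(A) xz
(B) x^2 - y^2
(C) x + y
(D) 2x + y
C

Apply T(x,y,z) = (y, x, z) to each option, i.e. replace (x, y, z) by the transformed coordinates.
Substitute the transformed coordinates into each option and compare with the original:
(A) xz  ->  (y)(z) = yz   [differs from xz: not invariant]
(B) x^2 - y^2  ->  (y)^2 - (x)^2 = -x^2 + y^2   [differs from x^2 - y^2: not invariant]
(C) x + y  ->  (y) + (x) = x + y   [equals x + y: invariant]
(D) 2x + y  ->  2(y) + (x) = x + 2y   [differs from 2x + y: not invariant]

Only option (C), x + y, is unchanged by the transformation.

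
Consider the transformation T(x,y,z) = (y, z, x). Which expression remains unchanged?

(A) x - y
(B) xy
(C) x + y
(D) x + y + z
D

Apply T(x,y,z) = (y, z, x) to each option, i.e. replace (x, y, z) by the transformed coordinates.
Substitute the transformed coordinates into each option and compare with the original:
(A) x - y  ->  (y) - (z) = y - z   [differs from x - y: not invariant]
(B) xy  ->  (y)(z) = yz   [differs from xy: not invariant]
(C) x + y  ->  (y) + (z) = y + z   [differs from x + y: not invariant]
(D) x + y + z  ->  (y) + (z) + (x) = x + y + z   [equals x + y + z: invariant]

Only option (D), x + y + z, is unchanged by the transformation.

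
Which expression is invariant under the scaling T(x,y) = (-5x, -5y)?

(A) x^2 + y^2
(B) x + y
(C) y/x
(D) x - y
C

Under the uniform scaling T(x,y) = (-5x, -5y):
Substitute the transformed coordinates into each option and compare with the original:
(A) x^2 + y^2  ->  (-5x)^2 + (-5y)^2 = 25x^2 + 25y^2   [differs from x^2 + y^2: not invariant]
(B) x + y  ->  (-5x) + (-5y) = -5x - 5y   [differs from x + y: not invariant]
(C) y/x  ->  (-5y)/(-5x) = y/x   [equals y/x: invariant]
(D) x - y  ->  (-5x) - (-5y) = -5x + 5y   [differs from x - y: not invariant]

Only option (C), y/x, is unchanged by the transformation.
The common factor -5 cancels in a ratio of coordinates, while sums, products and sums of squares pick up factors of -5 or 25.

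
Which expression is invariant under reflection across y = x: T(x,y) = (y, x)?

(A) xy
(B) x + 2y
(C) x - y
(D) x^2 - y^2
A

The map is reflection across y = x: T(x,y) = (y, x).
Substitute the transformed coordinates into each option and compare with the original:
(A) xy  ->  (y)(x) = xy   [equals xy: invariant]
(B) x + 2y  ->  (y) + 2(x) = 2x + y   [differs from x + 2y: not invariant]
(C) x - y  ->  (y) - (x) = -x + y   [differs from x - y: not invariant]
(D) x^2 - y^2  ->  (y)^2 - (x)^2 = -x^2 + y^2   [differs from x^2 - y^2: not invariant]

Only option (A), xy, is unchanged by the transformation.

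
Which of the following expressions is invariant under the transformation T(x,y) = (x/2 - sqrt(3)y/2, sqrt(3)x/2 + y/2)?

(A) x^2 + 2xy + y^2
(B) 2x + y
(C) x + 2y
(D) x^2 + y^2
D

An expression E(x,y) is invariant under T if E(T(x,y)) = E(x,y). Here T(x,y) = (x/2 - sqrt(3)y/2, sqrt(3)x/2 + y/2).
Substitute the transformed coordinates into each option and compare with the original:
(A) x^2 + 2xy + y^2  ->  (x/2 - sqrt(3)y/2)^2 + 2(x/2 - sqrt(3)y/2)(sqrt(3)x/2 + y/2) + (sqrt(3)x/2 + y/2)^2 = sqrt(3)x^2/2 + x^2 - xy - sqrt(3)y^2/2 + y^2   [differs from x^2 + 2xy + y^2: not invariant]
(B) 2x + y  ->  2(x/2 - sqrt(3)y/2) + (sqrt(3)x/2 + y/2) = sqrt(3)x/2 + x - sqrt(3)y + y/2   [differs from 2x + y: not invariant]
(C) x + 2y  ->  (x/2 - sqrt(3)y/2) + 2(sqrt(3)x/2 + y/2) = x/2 + sqrt(3)x - sqrt(3)y/2 + y   [differs from x + 2y: not invariant]
(D) x^2 + y^2  ->  (x/2 - sqrt(3)y/2)^2 + (sqrt(3)x/2 + y/2)^2 = x^2 + y^2   [equals x^2 + y^2: invariant]

Only option (D), x^2 + y^2, is unchanged by the transformation.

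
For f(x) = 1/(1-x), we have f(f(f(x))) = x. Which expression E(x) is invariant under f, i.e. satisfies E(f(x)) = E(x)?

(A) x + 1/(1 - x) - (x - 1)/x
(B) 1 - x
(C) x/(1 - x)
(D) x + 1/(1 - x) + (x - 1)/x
D

Replace x by f(x) = 1/(1 - x) in each option and simplify. As a quick numerical cross-check, also compare E(3) with E(f(3)) = E(-1/2).

(A) x + 1/(1 - x) - (x - 1)/x  ->  (1/(1 - x)) + 1/(1 - (1/(1 - x))) - ((1/(1 - x)) - 1)/(1/(1 - x)) = (x^2(1 - x) - x + (x - 1)^2)/(x(x - 1)); check: E(3) = 11/6 but E(-1/2) = -17/6.   [not invariant]
(B) 1 - x  ->  1 - (1/(1 - x)) = x/(x - 1); check: E(3) = -2 but E(-1/2) = 3/2.   [not invariant]
(C) x/(1 - x)  ->  (1/(1 - x))/(1 - (1/(1 - x))) = -1/x; check: E(3) = -3/2 but E(-1/2) = -1/3.   [not invariant]
(D) x + 1/(1 - x) + (x - 1)/x  ->  (1/(1 - x)) + 1/(1 - (1/(1 - x))) + ((1/(1 - x)) - 1)/(1/(1 - x)), which simplifies back to x + 1/(1 - x) + (x - 1)/x; check: E(3) = 19/6, E(-1/2) = 19/6.   [invariant]

Only (D) is unchanged. Indeed f(f(x)) = 1/(1 - 1/(1-x)) = (1-x)/(-x) = (x-1)/x, so E(x) = x + f(x) + f(f(x)) is the sum over the whole 3-cycle; applying f just permutes the three terms cyclically (x -> f(x) -> f(f(x)) -> x), leaving the sum unchanged.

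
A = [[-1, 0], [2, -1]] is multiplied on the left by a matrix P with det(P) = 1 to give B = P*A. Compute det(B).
1

By the multiplicative property of determinants, det(B) = det(P*A) = det(P) * det(A) = det(A),
so the determinant is invariant under multiplication by any determinant-1 matrix; we just need det(A).

det(A) = (-1)(-1) - (0)(2) = 1 - 0 = 1

Therefore det(B) = 1 * 1 = 1.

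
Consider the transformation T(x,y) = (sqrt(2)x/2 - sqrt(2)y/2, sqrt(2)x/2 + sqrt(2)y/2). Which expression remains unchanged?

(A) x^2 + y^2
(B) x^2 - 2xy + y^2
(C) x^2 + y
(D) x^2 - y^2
A

An expression E(x,y) is invariant under T if E(T(x,y)) = E(x,y). Here T(x,y) = (sqrt(2)x/2 - sqrt(2)y/2, sqrt(2)x/2 + sqrt(2)y/2).
Substitute the transformed coordinates into each option and compare with the original:
(A) x^2 + y^2  ->  (sqrt(2)x/2 - sqrt(2)y/2)^2 + (sqrt(2)x/2 + sqrt(2)y/2)^2 = x^2 + y^2   [equals x^2 + y^2: invariant]
(B) x^2 - 2xy + y^2  ->  (sqrt(2)x/2 - sqrt(2)y/2)^2 - 2(sqrt(2)x/2 - sqrt(2)y/2)(sqrt(2)x/2 + sqrt(2)y/2) + (sqrt(2)x/2 + sqrt(2)y/2)^2 = 2y^2   [differs from x^2 - 2xy + y^2: not invariant]
(C) x^2 + y  ->  (sqrt(2)x/2 - sqrt(2)y/2)^2 + (sqrt(2)x/2 + sqrt(2)y/2) = x^2/2 - xy + sqrt(2)x/2 + y^2/2 + sqrt(2)y/2   [differs from x^2 + y: not invariant]
(D) x^2 - y^2  ->  (sqrt(2)x/2 - sqrt(2)y/2)^2 - (sqrt(2)x/2 + sqrt(2)y/2)^2 = -2xy   [differs from x^2 - y^2: not invariant]

Only option (A), x^2 + y^2, is unchanged by the transformation.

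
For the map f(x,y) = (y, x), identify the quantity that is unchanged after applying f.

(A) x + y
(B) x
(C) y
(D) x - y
A

For f(x,y) = (y, x):
After applying f: x' = y, y' = x. So x' + y' = y + x = x + y.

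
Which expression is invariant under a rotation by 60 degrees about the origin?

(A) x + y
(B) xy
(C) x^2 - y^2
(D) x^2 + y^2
D

A rotation by 60 degrees sends (x, y) to (x/2 - sqrt(3)y/2, sqrt(3)x/2 + y/2).
Substitute the transformed coordinates into each option and compare with the original:
(A) x + y  ->  (x/2 - sqrt(3)y/2) + (sqrt(3)x/2 + y/2) = x/2 + sqrt(3)x/2 - sqrt(3)y/2 + y/2   [differs from x + y: not invariant]
(B) xy  ->  (x/2 - sqrt(3)y/2)(sqrt(3)x/2 + y/2) = sqrt(3)x^2/4 - xy/2 - sqrt(3)y^2/4   [differs from xy: not invariant]
(C) x^2 - y^2  ->  (x/2 - sqrt(3)y/2)^2 - (sqrt(3)x/2 + y/2)^2 = -x^2/2 - sqrt(3)xy + y^2/2   [differs from x^2 - y^2: not invariant]
(D) x^2 + y^2  ->  (x/2 - sqrt(3)y/2)^2 + (sqrt(3)x/2 + y/2)^2 = x^2 + y^2   [equals x^2 + y^2: invariant]

Only option (D), x^2 + y^2, is unchanged by the transformation.
Geometrically, x^2 + y^2 is the squared distance from the origin, which every rotation about the origin preserves.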